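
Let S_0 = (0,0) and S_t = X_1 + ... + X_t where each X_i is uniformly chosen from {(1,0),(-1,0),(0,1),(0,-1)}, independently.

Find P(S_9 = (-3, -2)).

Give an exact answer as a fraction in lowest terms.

Let h be the number of horizontal steps (so 9-h are vertical). To end at (-3,-2) need (h-3)/2 right-steps and ((9-h)-2)/2 up-steps.
Sum over h with 3 ≤ h ≤ 7, h ≡ 1 (mod 2), 9-h ≡ 0 (mod 2):
h=3: C(9,3)·C(3,0)·C(6,2) = 84·1·15 = 1260
h=5: C(9,5)·C(5,1)·C(4,1) = 126·5·4 = 2520
h=7: C(9,7)·C(7,2)·C(2,0) = 36·21·1 = 756
Total favorable: 4536
Total paths: 4^9 = 262144
P = 4536/262144 = 567/32768

Answer: 567/32768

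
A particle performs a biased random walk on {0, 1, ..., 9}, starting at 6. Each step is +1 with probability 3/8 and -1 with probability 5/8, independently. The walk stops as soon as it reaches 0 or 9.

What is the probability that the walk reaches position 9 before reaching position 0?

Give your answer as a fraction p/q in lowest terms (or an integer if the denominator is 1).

Biased walk: p = 3/8, q = 5/8, r = q/p = 5/3
Gambler's ruin: P(hit 9 before 0 | start at 6) = (1 - r^a)/(1 - r^N)
r^6 = 15625/729; r^9 = 1953125/19683
P = (1 - 15625/729) / (1 - 1953125/19683) = -14896/729 / -1933442/19683 = 4104/19729

Answer: 4104/19729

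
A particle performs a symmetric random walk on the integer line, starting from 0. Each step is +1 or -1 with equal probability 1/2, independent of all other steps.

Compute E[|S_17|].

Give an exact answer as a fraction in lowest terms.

S_17 takes values m ≡ 1 (mod 2) with |m| ≤ 17; P(S_17=m) = C(17,(17+m)/2)/2^17.
Total paths: 2^17 = 131072
Distribution: P(S=-17)=1/131072, P(S=-15)=17/131072, P(S=-13)=136/131072, P(S=-11)=680/131072, P(S=-9)=2380/131072, P(S=-7)=6188/131072, P(S=-5)=12376/131072, P(S=-3)=19448/131072, P(S=-1)=24310/131072, P(S=1)=24310/131072, P(S=3)=19448/131072, P(S=5)=12376/131072, P(S=7)=6188/131072, P(S=9)=2380/131072, P(S=11)=680/131072, P(S=13)=136/131072, P(S=15)=17/131072, P(S=17)=1/131072
E[|S_17|] = Σ_m |m|·P(S_17=m) = 437580/131072 = 109395/32768

Answer: 109395/32768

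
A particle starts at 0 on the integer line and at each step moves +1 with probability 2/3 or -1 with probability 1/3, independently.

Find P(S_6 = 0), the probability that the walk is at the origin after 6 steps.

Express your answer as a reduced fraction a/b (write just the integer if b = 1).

Answer: 160/729

Derivation:
To be at 0 after 6 steps: need exactly 3 steps of +1 and 3 of -1.
Number of such sequences: C(6,3) = 20
Each has probability (2/3)^3 · (1/3)^3 = 8/729
P = 20 · 8/729 = 160/729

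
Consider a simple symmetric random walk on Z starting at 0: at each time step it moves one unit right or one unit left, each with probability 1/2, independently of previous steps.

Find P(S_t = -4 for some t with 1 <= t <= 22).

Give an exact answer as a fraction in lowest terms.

Count via complement. Let g(t,s) = #length-t paths at position s with S_1..S_t all ≠ -4.
g(t,s) = g(t-1,s-1) + g(t-1,s+1) for s ≠ -4; g(t,-4) = 0.
t=0: g(0,0)=1
t=1: g(1,-1)=1 g(1,1)=1
t=2: g(2,-2)=1 g(2,0)=2 g(2,2)=1
t=3: g(3,-3)=1 g(3,-1)=3 g(3,1)=3 g(3,3)=1
t=4: g(4,-2)=4 g(4,0)=6 g(4,2)=4 g(4,4)=1
t=5: g(5,-3)=4 g(5,-1)=10 g(5,1)=10 g(5,3)=5 g(5,5)=1
t=6: g(6,-2)=14 g(6,0)=20 g(6,2)=15 g(6,4)=6 g(6,6)=1
t=7: g(7,-3)=14 g(7,-1)=34 g(7,1)=35 g(7,3)=21 g(7,5)=7 g(7,7)=1
t=8: g(8,-2)=48 g(8,0)=69 g(8,2)=56 g(8,4)=28 g(8,6)=8 g(8,8)=1
t=9: g(9,-3)=48 g(9,-1)=117 g(9,1)=125 g(9,3)=84 g(9,5)=36 g(9,7)=9 g(9,9)=1
t=10: g(10,-2)=165 g(10,0)=242 g(10,2)=209 g(10,4)=120 g(10,6)=45 g(10,8)=10 g(10,10)=1
t=11: g(11,-3)=165 g(11,-1)=407 g(11,1)=451 g(11,3)=329 g(11,5)=165 g(11,7)=55 g(11,9)=11 g(11,11)=1
t=12: g(12,-2)=572 g(12,0)=858 g(12,2)=780 g(12,4)=494 g(12,6)=220 g(12,8)=66 g(12,10)=12 g(12,12)=1
t=13: g(13,-3)=572 g(13,-1)=1430 g(13,1)=1638 g(13,3)=1274 g(13,5)=714 g(13,7)=286 g(13,9)=78 g(13,11)=13 g(13,13)=1
t=14: g(14,-2)=2002 g(14,0)=3068 g(14,2)=2912 g(14,4)=1988 g(14,6)=1000 g(14,8)=364 g(14,10)=91 g(14,12)=14 g(14,14)=1
t=15: g(15,-3)=2002 g(15,-1)=5070 g(15,1)=5980 g(15,3)=4900 g(15,5)=2988 g(15,7)=1364 g(15,9)=455 g(15,11)=105 g(15,13)=15 g(15,15)=1
t=16: g(16,-2)=7072 g(16,0)=11050 g(16,2)=10880 g(16,4)=7888 g(16,6)=4352 g(16,8)=1819 g(16,10)=560 g(16,12)=120 g(16,14)=16 g(16,16)=1
t=17: g(17,-3)=7072 g(17,-1)=18122 g(17,1)=21930 g(17,3)=18768 g(17,5)=12240 g(17,7)=6171 g(17,9)=2379 g(17,11)=680 g(17,13)=136 g(17,15)=17 g(17,17)=1
t=18: g(18,-2)=25194 g(18,0)=40052 g(18,2)=40698 g(18,4)=31008 g(18,6)=18411 g(18,8)=8550 g(18,10)=3059 g(18,12)=816 g(18,14)=153 g(18,16)=18 g(18,18)=1
t=19: g(19,-3)=25194 g(19,-1)=65246 g(19,1)=80750 g(19,3)=71706 g(19,5)=49419 g(19,7)=26961 g(19,9)=11609 g(19,11)=3875 g(19,13)=969 g(19,15)=171 g(19,17)=19 g(19,19)=1
t=20: g(20,-2)=90440 g(20,0)=145996 g(20,2)=152456 g(20,4)=121125 g(20,6)=76380 g(20,8)=38570 g(20,10)=15484 g(20,12)=4844 g(20,14)=1140 g(20,16)=190 g(20,18)=20 g(20,20)=1
t=21: g(21,-3)=90440 g(21,-1)=236436 g(21,1)=298452 g(21,3)=273581 g(21,5)=197505 g(21,7)=114950 g(21,9)=54054 g(21,11)=20328 g(21,13)=5984 g(21,15)=1330 g(21,17)=210 g(21,19)=21 g(21,21)=1
t=22: g(22,-2)=326876 g(22,0)=534888 g(22,2)=572033 g(22,4)=471086 g(22,6)=312455 g(22,8)=169004 g(22,10)=74382 g(22,12)=26312 g(22,14)=7314 g(22,16)=1540 g(22,18)=231 g(22,20)=22 g(22,22)=1
Paths never hitting -4: Σ_s g(22,s) = 2496144
Paths hitting -4: 2^22 - 2496144 = 1698160
P = 1698160/4194304 = 106135/262144

Answer: 106135/262144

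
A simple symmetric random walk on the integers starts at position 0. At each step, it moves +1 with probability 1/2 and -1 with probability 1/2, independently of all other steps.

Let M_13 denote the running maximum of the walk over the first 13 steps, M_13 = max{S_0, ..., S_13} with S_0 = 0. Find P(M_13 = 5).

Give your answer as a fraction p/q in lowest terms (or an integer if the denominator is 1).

Let M_13 = max(S_0,...,S_13). Use the reflection principle: for j ≥ 1, #{paths with M_13 ≥ j} = #{S_13 ≥ j} + #{S_13 ≥ j+1}.
By reflection, #{M_13 ≥ 5} = #{S_13 ≥ 5} + #{S_13 ≥ 6} = 1093 + 378 = 1471.
#{M_13 ≥ 6} = #{S_13 ≥ 6} + #{S_13 ≥ 7} = 378 + 378 = 756.
#{M_13 = 5} = 1471 - 756 = 715.
P(M_13 = 5) = 715/8192 = 715/8192

Answer: 715/8192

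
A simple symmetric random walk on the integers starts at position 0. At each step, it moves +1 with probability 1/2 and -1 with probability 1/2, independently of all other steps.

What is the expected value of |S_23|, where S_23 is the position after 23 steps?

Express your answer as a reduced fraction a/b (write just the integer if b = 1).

S_23 takes values m ≡ 1 (mod 2) with |m| ≤ 23; P(S_23=m) = C(23,(23+m)/2)/2^23.
Total paths: 2^23 = 8388608
Distribution: P(S=-23)=1/8388608, P(S=-21)=23/8388608, P(S=-19)=253/8388608, P(S=-17)=1771/8388608, P(S=-15)=8855/8388608, P(S=-13)=33649/8388608, P(S=-11)=100947/8388608, P(S=-9)=245157/8388608, P(S=-7)=490314/8388608, P(S=-5)=817190/8388608, P(S=-3)=1144066/8388608, P(S=-1)=1352078/8388608, P(S=1)=1352078/8388608, P(S=3)=1144066/8388608, P(S=5)=817190/8388608, P(S=7)=490314/8388608, P(S=9)=245157/8388608, P(S=11)=100947/8388608, P(S=13)=33649/8388608, P(S=15)=8855/8388608, P(S=17)=1771/8388608, P(S=19)=253/8388608, P(S=21)=23/8388608, P(S=23)=1/8388608
E[|S_23|] = Σ_m |m|·P(S_23=m) = 32449872/8388608 = 2028117/524288

Answer: 2028117/524288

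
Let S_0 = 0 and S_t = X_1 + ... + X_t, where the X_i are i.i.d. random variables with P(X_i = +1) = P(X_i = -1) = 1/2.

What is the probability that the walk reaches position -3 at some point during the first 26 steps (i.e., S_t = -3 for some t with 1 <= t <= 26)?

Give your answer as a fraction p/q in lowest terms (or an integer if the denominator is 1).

Count via complement. Let g(t,s) = #length-t paths at position s with S_1..S_t all ≠ -3.
g(t,s) = g(t-1,s-1) + g(t-1,s+1) for s ≠ -3; g(t,-3) = 0.
t=0: g(0,0)=1
t=1: g(1,-1)=1 g(1,1)=1
t=2: g(2,-2)=1 g(2,0)=2 g(2,2)=1
t=3: g(3,-1)=3 g(3,1)=3 g(3,3)=1
t=4: g(4,-2)=3 g(4,0)=6 g(4,2)=4 g(4,4)=1
t=5: g(5,-1)=9 g(5,1)=10 g(5,3)=5 g(5,5)=1
t=6: g(6,-2)=9 g(6,0)=19 g(6,2)=15 g(6,4)=6 g(6,6)=1
t=7: g(7,-1)=28 g(7,1)=34 g(7,3)=21 g(7,5)=7 g(7,7)=1
t=8: g(8,-2)=28 g(8,0)=62 g(8,2)=55 g(8,4)=28 g(8,6)=8 g(8,8)=1
t=9: g(9,-1)=90 g(9,1)=117 g(9,3)=83 g(9,5)=36 g(9,7)=9 g(9,9)=1
t=10: g(10,-2)=90 g(10,0)=207 g(10,2)=200 g(10,4)=119 g(10,6)=45 g(10,8)=10 g(10,10)=1
t=11: g(11,-1)=297 g(11,1)=407 g(11,3)=319 g(11,5)=164 g(11,7)=55 g(11,9)=11 g(11,11)=1
t=12: g(12,-2)=297 g(12,0)=704 g(12,2)=726 g(12,4)=483 g(12,6)=219 g(12,8)=66 g(12,10)=12 g(12,12)=1
t=13: g(13,-1)=1001 g(13,1)=1430 g(13,3)=1209 g(13,5)=702 g(13,7)=285 g(13,9)=78 g(13,11)=13 g(13,13)=1
t=14: g(14,-2)=1001 g(14,0)=2431 g(14,2)=2639 g(14,4)=1911 g(14,6)=987 g(14,8)=363 g(14,10)=91 g(14,12)=14 g(14,14)=1
t=15: g(15,-1)=3432 g(15,1)=5070 g(15,3)=4550 g(15,5)=2898 g(15,7)=1350 g(15,9)=454 g(15,11)=105 g(15,13)=15 g(15,15)=1
t=16: g(16,-2)=3432 g(16,0)=8502 g(16,2)=9620 g(16,4)=7448 g(16,6)=4248 g(16,8)=1804 g(16,10)=559 g(16,12)=120 g(16,14)=16 g(16,16)=1
t=17: g(17,-1)=11934 g(17,1)=18122 g(17,3)=17068 g(17,5)=11696 g(17,7)=6052 g(17,9)=2363 g(17,11)=679 g(17,13)=136 g(17,15)=17 g(17,17)=1
t=18: g(18,-2)=11934 g(18,0)=30056 g(18,2)=35190 g(18,4)=28764 g(18,6)=17748 g(18,8)=8415 g(18,10)=3042 g(18,12)=815 g(18,14)=153 g(18,16)=18 g(18,18)=1
t=19: g(19,-1)=41990 g(19,1)=65246 g(19,3)=63954 g(19,5)=46512 g(19,7)=26163 g(19,9)=11457 g(19,11)=3857 g(19,13)=968 g(19,15)=171 g(19,17)=19 g(19,19)=1
t=20: g(20,-2)=41990 g(20,0)=107236 g(20,2)=129200 g(20,4)=110466 g(20,6)=72675 g(20,8)=37620 g(20,10)=15314 g(20,12)=4825 g(20,14)=1139 g(20,16)=190 g(20,18)=20 g(20,20)=1
t=21: g(21,-1)=149226 g(21,1)=236436 g(21,3)=239666 g(21,5)=183141 g(21,7)=110295 g(21,9)=52934 g(21,11)=20139 g(21,13)=5964 g(21,15)=1329 g(21,17)=210 g(21,19)=21 g(21,21)=1
t=22: g(22,-2)=149226 g(22,0)=385662 g(22,2)=476102 g(22,4)=422807 g(22,6)=293436 g(22,8)=163229 g(22,10)=73073 g(22,12)=26103 g(22,14)=7293 g(22,16)=1539 g(22,18)=231 g(22,20)=22 g(22,22)=1
t=23: g(23,-1)=534888 g(23,1)=861764 g(23,3)=898909 g(23,5)=716243 g(23,7)=456665 g(23,9)=236302 g(23,11)=99176 g(23,13)=33396 g(23,15)=8832 g(23,17)=1770 g(23,19)=253 g(23,21)=23 g(23,23)=1
t=24: g(24,-2)=534888 g(24,0)=1396652 g(24,2)=1760673 g(24,4)=1615152 g(24,6)=1172908 g(24,8)=692967 g(24,10)=335478 g(24,12)=132572 g(24,14)=42228 g(24,16)=10602 g(24,18)=2023 g(24,20)=276 g(24,22)=24 g(24,24)=1
t=25: g(25,-1)=1931540 g(25,1)=3157325 g(25,3)=3375825 g(25,5)=2788060 g(25,7)=1865875 g(25,9)=1028445 g(25,11)=468050 g(25,13)=174800 g(25,15)=52830 g(25,17)=12625 g(25,19)=2299 g(25,21)=300 g(25,23)=25 g(25,25)=1
t=26: g(26,-2)=1931540 g(26,0)=5088865 g(26,2)=6533150 g(26,4)=6163885 g(26,6)=4653935 g(26,8)=2894320 g(26,10)=1496495 g(26,12)=642850 g(26,14)=227630 g(26,16)=65455 g(26,18)=14924 g(26,20)=2599 g(26,22)=325 g(26,24)=26 g(26,26)=1
Paths never hitting -3: Σ_s g(26,s) = 29716000
Paths hitting -3: 2^26 - 29716000 = 37392864
P = 37392864/67108864 = 1168527/2097152

Answer: 1168527/2097152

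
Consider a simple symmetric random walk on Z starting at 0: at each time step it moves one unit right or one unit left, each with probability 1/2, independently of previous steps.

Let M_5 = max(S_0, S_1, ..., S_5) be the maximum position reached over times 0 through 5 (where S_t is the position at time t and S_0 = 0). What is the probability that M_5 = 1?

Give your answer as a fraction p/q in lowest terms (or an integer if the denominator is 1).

Let M_5 = max(S_0,...,S_5). Use the reflection principle: for j ≥ 1, #{paths with M_5 ≥ j} = #{S_5 ≥ j} + #{S_5 ≥ j+1}.
By reflection, #{M_5 ≥ 1} = #{S_5 ≥ 1} + #{S_5 ≥ 2} = 16 + 6 = 22.
#{M_5 ≥ 2} = #{S_5 ≥ 2} + #{S_5 ≥ 3} = 6 + 6 = 12.
#{M_5 = 1} = 22 - 12 = 10.
P(M_5 = 1) = 10/32 = 5/16

Answer: 5/16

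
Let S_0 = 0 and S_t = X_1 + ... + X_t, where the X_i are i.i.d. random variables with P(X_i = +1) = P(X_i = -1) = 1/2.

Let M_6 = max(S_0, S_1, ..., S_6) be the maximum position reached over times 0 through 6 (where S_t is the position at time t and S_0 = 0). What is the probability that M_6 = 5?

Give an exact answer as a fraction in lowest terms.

Answer: 1/64

Derivation:
Let M_6 = max(S_0,...,S_6). Use the reflection principle: for j ≥ 1, #{paths with M_6 ≥ j} = #{S_6 ≥ j} + #{S_6 ≥ j+1}.
By reflection, #{M_6 ≥ 5} = #{S_6 ≥ 5} + #{S_6 ≥ 6} = 1 + 1 = 2.
#{M_6 ≥ 6} = #{S_6 ≥ 6} + #{S_6 ≥ 7} = 1 + 0 = 1.
#{M_6 = 5} = 2 - 1 = 1.
P(M_6 = 5) = 1/64 = 1/64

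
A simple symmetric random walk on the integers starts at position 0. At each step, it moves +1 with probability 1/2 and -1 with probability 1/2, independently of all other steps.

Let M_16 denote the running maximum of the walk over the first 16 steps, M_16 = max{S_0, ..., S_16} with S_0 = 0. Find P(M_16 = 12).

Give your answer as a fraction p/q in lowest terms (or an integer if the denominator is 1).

Answer: 15/8192

Derivation:
Let M_16 = max(S_0,...,S_16). Use the reflection principle: for j ≥ 1, #{paths with M_16 ≥ j} = #{S_16 ≥ j} + #{S_16 ≥ j+1}.
By reflection, #{M_16 ≥ 12} = #{S_16 ≥ 12} + #{S_16 ≥ 13} = 137 + 17 = 154.
#{M_16 ≥ 13} = #{S_16 ≥ 13} + #{S_16 ≥ 14} = 17 + 17 = 34.
#{M_16 = 12} = 154 - 34 = 120.
P(M_16 = 12) = 120/65536 = 15/8192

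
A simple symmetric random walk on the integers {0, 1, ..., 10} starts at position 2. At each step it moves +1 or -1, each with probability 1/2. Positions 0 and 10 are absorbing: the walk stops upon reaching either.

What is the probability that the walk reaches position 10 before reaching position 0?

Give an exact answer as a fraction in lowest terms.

Answer: 1/5

Derivation:
Symmetric walk (p = 1/2): the harmonic-function argument gives P(hit 10 before 0 | start at 2) = a/N.
P = 2/10 = 1/5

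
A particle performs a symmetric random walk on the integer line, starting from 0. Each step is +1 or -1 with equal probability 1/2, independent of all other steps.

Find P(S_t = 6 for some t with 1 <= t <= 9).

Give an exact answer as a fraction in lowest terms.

Answer: 5/128

Derivation:
Count via complement. Let g(t,s) = #length-t paths at position s with S_1..S_t all ≠ 6.
g(t,s) = g(t-1,s-1) + g(t-1,s+1) for s ≠ 6; g(t,6) = 0.
t=0: g(0,0)=1
t=1: g(1,-1)=1 g(1,1)=1
t=2: g(2,-2)=1 g(2,0)=2 g(2,2)=1
t=3: g(3,-3)=1 g(3,-1)=3 g(3,1)=3 g(3,3)=1
t=4: g(4,-4)=1 g(4,-2)=4 g(4,0)=6 g(4,2)=4 g(4,4)=1
t=5: g(5,-5)=1 g(5,-3)=5 g(5,-1)=10 g(5,1)=10 g(5,3)=5 g(5,5)=1
t=6: g(6,-6)=1 g(6,-4)=6 g(6,-2)=15 g(6,0)=20 g(6,2)=15 g(6,4)=6
t=7: g(7,-7)=1 g(7,-5)=7 g(7,-3)=21 g(7,-1)=35 g(7,1)=35 g(7,3)=21 g(7,5)=6
t=8: g(8,-8)=1 g(8,-6)=8 g(8,-4)=28 g(8,-2)=56 g(8,0)=70 g(8,2)=56 g(8,4)=27
t=9: g(9,-9)=1 g(9,-7)=9 g(9,-5)=36 g(9,-3)=84 g(9,-1)=126 g(9,1)=126 g(9,3)=83 g(9,5)=27
Paths never hitting 6: Σ_s g(9,s) = 492
Paths hitting 6: 2^9 - 492 = 20
P = 20/512 = 5/128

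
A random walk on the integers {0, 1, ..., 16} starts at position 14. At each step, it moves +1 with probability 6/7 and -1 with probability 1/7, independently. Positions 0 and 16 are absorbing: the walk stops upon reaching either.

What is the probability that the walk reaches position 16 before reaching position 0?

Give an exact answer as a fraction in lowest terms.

Biased walk: p = 6/7, q = 1/7, r = q/p = 1/6
Gambler's ruin: P(hit 16 before 0 | start at 14) = (1 - r^a)/(1 - r^N)
r^14 = 1/78364164096; r^16 = 1/2821109907456
P = (1 - 1/78364164096) / (1 - 1/2821109907456) = 78364164095/78364164096 / 2821109907455/2821109907456 = 80603140212/80603140213

Answer: 80603140212/80603140213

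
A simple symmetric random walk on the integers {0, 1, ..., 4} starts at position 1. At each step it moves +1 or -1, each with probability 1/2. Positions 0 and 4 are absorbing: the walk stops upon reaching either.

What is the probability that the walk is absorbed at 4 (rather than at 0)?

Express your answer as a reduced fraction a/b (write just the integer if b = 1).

Answer: 1/4

Derivation:
Symmetric walk (p = 1/2): the harmonic-function argument gives P(hit 4 before 0 | start at 1) = a/N.
P = 1/4 = 1/4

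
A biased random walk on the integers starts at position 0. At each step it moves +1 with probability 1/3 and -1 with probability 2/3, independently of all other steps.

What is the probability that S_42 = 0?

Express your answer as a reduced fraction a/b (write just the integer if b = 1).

Answer: 376269525965864960/36472996377170786403

Derivation:
To be at 0 after 42 steps: need exactly 21 steps of +1 and 21 of -1.
Number of such sequences: C(42,21) = 538257874440
Each has probability (1/3)^21 · (2/3)^21 = 2097152/109418989131512359209
P = 538257874440 · 2097152/109418989131512359209 = 376269525965864960/36472996377170786403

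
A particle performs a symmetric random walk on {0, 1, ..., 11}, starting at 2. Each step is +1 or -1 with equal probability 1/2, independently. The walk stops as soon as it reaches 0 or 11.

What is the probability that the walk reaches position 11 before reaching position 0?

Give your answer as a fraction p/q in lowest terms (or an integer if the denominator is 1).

Symmetric walk (p = 1/2): the harmonic-function argument gives P(hit 11 before 0 | start at 2) = a/N.
P = 2/11 = 2/11

Answer: 2/11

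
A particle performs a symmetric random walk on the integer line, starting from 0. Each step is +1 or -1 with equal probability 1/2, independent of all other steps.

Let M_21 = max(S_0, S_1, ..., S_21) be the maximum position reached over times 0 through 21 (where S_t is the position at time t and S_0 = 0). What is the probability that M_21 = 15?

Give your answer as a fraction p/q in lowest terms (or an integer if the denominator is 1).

Let M_21 = max(S_0,...,S_21). Use the reflection principle: for j ≥ 1, #{paths with M_21 ≥ j} = #{S_21 ≥ j} + #{S_21 ≥ j+1}.
By reflection, #{M_21 ≥ 15} = #{S_21 ≥ 15} + #{S_21 ≥ 16} = 1562 + 232 = 1794.
#{M_21 ≥ 16} = #{S_21 ≥ 16} + #{S_21 ≥ 17} = 232 + 232 = 464.
#{M_21 = 15} = 1794 - 464 = 1330.
P(M_21 = 15) = 1330/2097152 = 665/1048576

Answer: 665/1048576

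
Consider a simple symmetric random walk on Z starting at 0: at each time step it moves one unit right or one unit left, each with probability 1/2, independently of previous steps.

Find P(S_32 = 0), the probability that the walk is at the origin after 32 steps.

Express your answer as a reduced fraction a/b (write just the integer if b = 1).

Answer: 300540195/2147483648

Derivation:
To return to 0 after 32 steps: need exactly 16 steps of +1 and 16 of -1.
Favorable paths: C(32,16) = 601080390
Total paths: 2^32 = 4294967296
P = 601080390/4294967296 = 300540195/2147483648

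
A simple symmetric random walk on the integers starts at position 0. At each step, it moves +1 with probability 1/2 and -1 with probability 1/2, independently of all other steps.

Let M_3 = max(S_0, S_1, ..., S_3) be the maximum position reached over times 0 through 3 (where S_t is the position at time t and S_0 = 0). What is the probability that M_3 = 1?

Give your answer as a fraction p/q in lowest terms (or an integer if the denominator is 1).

Let M_3 = max(S_0,...,S_3). Use the reflection principle: for j ≥ 1, #{paths with M_3 ≥ j} = #{S_3 ≥ j} + #{S_3 ≥ j+1}.
By reflection, #{M_3 ≥ 1} = #{S_3 ≥ 1} + #{S_3 ≥ 2} = 4 + 1 = 5.
#{M_3 ≥ 2} = #{S_3 ≥ 2} + #{S_3 ≥ 3} = 1 + 1 = 2.
#{M_3 = 1} = 5 - 2 = 3.
P(M_3 = 1) = 3/8 = 3/8

Answer: 3/8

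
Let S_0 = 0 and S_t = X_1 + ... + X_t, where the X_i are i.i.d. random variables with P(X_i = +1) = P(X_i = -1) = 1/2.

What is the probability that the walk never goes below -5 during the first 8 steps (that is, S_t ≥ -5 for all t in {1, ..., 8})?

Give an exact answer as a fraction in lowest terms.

Answer: 123/128

Derivation:
Let f(t,s) = #length-t paths at position s with S_1..S_t all ≥ -5.
f(t,s) = f(t-1,s-1) + f(t-1,s+1) for s ≥ -5; f(t,s) = 0 for s < -5.
t=0: f(0,0)=1
t=1: f(1,-1)=1 f(1,1)=1
t=2: f(2,-2)=1 f(2,0)=2 f(2,2)=1
t=3: f(3,-3)=1 f(3,-1)=3 f(3,1)=3 f(3,3)=1
t=4: f(4,-4)=1 f(4,-2)=4 f(4,0)=6 f(4,2)=4 f(4,4)=1
t=5: f(5,-5)=1 f(5,-3)=5 f(5,-1)=10 f(5,1)=10 f(5,3)=5 f(5,5)=1
t=6: f(6,-4)=6 f(6,-2)=15 f(6,0)=20 f(6,2)=15 f(6,4)=6 f(6,6)=1
t=7: f(7,-5)=6 f(7,-3)=21 f(7,-1)=35 f(7,1)=35 f(7,3)=21 f(7,5)=7 f(7,7)=1
t=8: f(8,-4)=27 f(8,-2)=56 f(8,0)=70 f(8,2)=56 f(8,4)=28 f(8,6)=8 f(8,8)=1
Σ_s f(8,s) = 246
P = 246/256 = 123/128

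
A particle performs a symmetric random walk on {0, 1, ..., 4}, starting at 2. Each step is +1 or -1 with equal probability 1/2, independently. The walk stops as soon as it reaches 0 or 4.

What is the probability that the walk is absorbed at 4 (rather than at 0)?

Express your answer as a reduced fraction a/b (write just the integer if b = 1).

Symmetric walk (p = 1/2): the harmonic-function argument gives P(hit 4 before 0 | start at 2) = a/N.
P = 2/4 = 1/2

Answer: 1/2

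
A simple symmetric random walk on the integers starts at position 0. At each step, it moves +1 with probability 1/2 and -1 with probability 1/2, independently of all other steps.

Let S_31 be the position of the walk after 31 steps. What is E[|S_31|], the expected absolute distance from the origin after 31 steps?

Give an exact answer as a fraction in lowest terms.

S_31 takes values m ≡ 1 (mod 2) with |m| ≤ 31; P(S_31=m) = C(31,(31+m)/2)/2^31.
Total paths: 2^31 = 2147483648
Distribution: P(S=-31)=1/2147483648, P(S=-29)=31/2147483648, P(S=-27)=465/2147483648, P(S=-25)=4495/2147483648, P(S=-23)=31465/2147483648, P(S=-21)=169911/2147483648, P(S=-19)=736281/2147483648, P(S=-17)=2629575/2147483648, P(S=-15)=7888725/2147483648, P(S=-13)=20160075/2147483648, P(S=-11)=44352165/2147483648, P(S=-9)=84672315/2147483648, P(S=-7)=141120525/2147483648, P(S=-5)=206253075/2147483648, P(S=-3)=265182525/2147483648, P(S=-1)=300540195/2147483648, P(S=1)=300540195/2147483648, P(S=3)=265182525/2147483648, P(S=5)=206253075/2147483648, P(S=7)=141120525/2147483648, P(S=9)=84672315/2147483648, P(S=11)=44352165/2147483648, P(S=13)=20160075/2147483648, P(S=15)=7888725/2147483648, P(S=17)=2629575/2147483648, P(S=19)=736281/2147483648, P(S=21)=169911/2147483648, P(S=23)=31465/2147483648, P(S=25)=4495/2147483648, P(S=27)=465/2147483648, P(S=29)=31/2147483648, P(S=31)=1/2147483648
E[|S_31|] = Σ_m |m|·P(S_31=m) = 9617286240/2147483648 = 300540195/67108864

Answer: 300540195/67108864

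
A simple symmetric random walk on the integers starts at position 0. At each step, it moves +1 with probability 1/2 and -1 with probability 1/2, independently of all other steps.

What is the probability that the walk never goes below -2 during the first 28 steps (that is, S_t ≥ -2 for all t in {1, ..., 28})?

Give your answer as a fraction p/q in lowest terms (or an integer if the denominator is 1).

Let f(t,s) = #length-t paths at position s with S_1..S_t all ≥ -2.
f(t,s) = f(t-1,s-1) + f(t-1,s+1) for s ≥ -2; f(t,s) = 0 for s < -2.
t=0: f(0,0)=1
t=1: f(1,-1)=1 f(1,1)=1
t=2: f(2,-2)=1 f(2,0)=2 f(2,2)=1
t=3: f(3,-1)=3 f(3,1)=3 f(3,3)=1
t=4: f(4,-2)=3 f(4,0)=6 f(4,2)=4 f(4,4)=1
t=5: f(5,-1)=9 f(5,1)=10 f(5,3)=5 f(5,5)=1
t=6: f(6,-2)=9 f(6,0)=19 f(6,2)=15 f(6,4)=6 f(6,6)=1
t=7: f(7,-1)=28 f(7,1)=34 f(7,3)=21 f(7,5)=7 f(7,7)=1
t=8: f(8,-2)=28 f(8,0)=62 f(8,2)=55 f(8,4)=28 f(8,6)=8 f(8,8)=1
t=9: f(9,-1)=90 f(9,1)=117 f(9,3)=83 f(9,5)=36 f(9,7)=9 f(9,9)=1
t=10: f(10,-2)=90 f(10,0)=207 f(10,2)=200 f(10,4)=119 f(10,6)=45 f(10,8)=10 f(10,10)=1
t=11: f(11,-1)=297 f(11,1)=407 f(11,3)=319 f(11,5)=164 f(11,7)=55 f(11,9)=11 f(11,11)=1
t=12: f(12,-2)=297 f(12,0)=704 f(12,2)=726 f(12,4)=483 f(12,6)=219 f(12,8)=66 f(12,10)=12 f(12,12)=1
t=13: f(13,-1)=1001 f(13,1)=1430 f(13,3)=1209 f(13,5)=702 f(13,7)=285 f(13,9)=78 f(13,11)=13 f(13,13)=1
t=14: f(14,-2)=1001 f(14,0)=2431 f(14,2)=2639 f(14,4)=1911 f(14,6)=987 f(14,8)=363 f(14,10)=91 f(14,12)=14 f(14,14)=1
t=15: f(15,-1)=3432 f(15,1)=5070 f(15,3)=4550 f(15,5)=2898 f(15,7)=1350 f(15,9)=454 f(15,11)=105 f(15,13)=15 f(15,15)=1
t=16: f(16,-2)=3432 f(16,0)=8502 f(16,2)=9620 f(16,4)=7448 f(16,6)=4248 f(16,8)=1804 f(16,10)=559 f(16,12)=120 f(16,14)=16 f(16,16)=1
t=17: f(17,-1)=11934 f(17,1)=18122 f(17,3)=17068 f(17,5)=11696 f(17,7)=6052 f(17,9)=2363 f(17,11)=679 f(17,13)=136 f(17,15)=17 f(17,17)=1
t=18: f(18,-2)=11934 f(18,0)=30056 f(18,2)=35190 f(18,4)=28764 f(18,6)=17748 f(18,8)=8415 f(18,10)=3042 f(18,12)=815 f(18,14)=153 f(18,16)=18 f(18,18)=1
t=19: f(19,-1)=41990 f(19,1)=65246 f(19,3)=63954 f(19,5)=46512 f(19,7)=26163 f(19,9)=11457 f(19,11)=3857 f(19,13)=968 f(19,15)=171 f(19,17)=19 f(19,19)=1
t=20: f(20,-2)=41990 f(20,0)=107236 f(20,2)=129200 f(20,4)=110466 f(20,6)=72675 f(20,8)=37620 f(20,10)=15314 f(20,12)=4825 f(20,14)=1139 f(20,16)=190 f(20,18)=20 f(20,20)=1
t=21: f(21,-1)=149226 f(21,1)=236436 f(21,3)=239666 f(21,5)=183141 f(21,7)=110295 f(21,9)=52934 f(21,11)=20139 f(21,13)=5964 f(21,15)=1329 f(21,17)=210 f(21,19)=21 f(21,21)=1
t=22: f(22,-2)=149226 f(22,0)=385662 f(22,2)=476102 f(22,4)=422807 f(22,6)=293436 f(22,8)=163229 f(22,10)=73073 f(22,12)=26103 f(22,14)=7293 f(22,16)=1539 f(22,18)=231 f(22,20)=22 f(22,22)=1
t=23: f(23,-1)=534888 f(23,1)=861764 f(23,3)=898909 f(23,5)=716243 f(23,7)=456665 f(23,9)=236302 f(23,11)=99176 f(23,13)=33396 f(23,15)=8832 f(23,17)=1770 f(23,19)=253 f(23,21)=23 f(23,23)=1
t=24: f(24,-2)=534888 f(24,0)=1396652 f(24,2)=1760673 f(24,4)=1615152 f(24,6)=1172908 f(24,8)=692967 f(24,10)=335478 f(24,12)=132572 f(24,14)=42228 f(24,16)=10602 f(24,18)=2023 f(24,20)=276 f(24,22)=24 f(24,24)=1
t=25: f(25,-1)=1931540 f(25,1)=3157325 f(25,3)=3375825 f(25,5)=2788060 f(25,7)=1865875 f(25,9)=1028445 f(25,11)=468050 f(25,13)=174800 f(25,15)=52830 f(25,17)=12625 f(25,19)=2299 f(25,21)=300 f(25,23)=25 f(25,25)=1
t=26: f(26,-2)=1931540 f(26,0)=5088865 f(26,2)=6533150 f(26,4)=6163885 f(26,6)=4653935 f(26,8)=2894320 f(26,10)=1496495 f(26,12)=642850 f(26,14)=227630 f(26,16)=65455 f(26,18)=14924 f(26,20)=2599 f(26,22)=325 f(26,24)=26 f(26,26)=1
t=27: f(27,-1)=7020405 f(27,1)=11622015 f(27,3)=12697035 f(27,5)=10817820 f(27,7)=7548255 f(27,9)=4390815 f(27,11)=2139345 f(27,13)=870480 f(27,15)=293085 f(27,17)=80379 f(27,19)=17523 f(27,21)=2924 f(27,23)=351 f(27,25)=27 f(27,27)=1
t=28: f(28,-2)=7020405 f(28,0)=18642420 f(28,2)=24319050 f(28,4)=23514855 f(28,6)=18366075 f(28,8)=11939070 f(28,10)=6530160 f(28,12)=3009825 f(28,14)=1163565 f(28,16)=373464 f(28,18)=97902 f(28,20)=20447 f(28,22)=3275 f(28,24)=378 f(28,26)=28 f(28,28)=1
Σ_s f(28,s) = 115000920
P = 115000920/268435456 = 14375115/33554432

Answer: 14375115/33554432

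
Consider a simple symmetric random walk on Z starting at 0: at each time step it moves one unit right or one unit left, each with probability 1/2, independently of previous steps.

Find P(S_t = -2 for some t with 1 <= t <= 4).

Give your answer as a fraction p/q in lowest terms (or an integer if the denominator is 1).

Answer: 3/8

Derivation:
Count via complement. Let g(t,s) = #length-t paths at position s with S_1..S_t all ≠ -2.
g(t,s) = g(t-1,s-1) + g(t-1,s+1) for s ≠ -2; g(t,-2) = 0.
t=0: g(0,0)=1
t=1: g(1,-1)=1 g(1,1)=1
t=2: g(2,0)=2 g(2,2)=1
t=3: g(3,-1)=2 g(3,1)=3 g(3,3)=1
t=4: g(4,0)=5 g(4,2)=4 g(4,4)=1
Paths never hitting -2: Σ_s g(4,s) = 10
Paths hitting -2: 2^4 - 10 = 6
P = 6/16 = 3/8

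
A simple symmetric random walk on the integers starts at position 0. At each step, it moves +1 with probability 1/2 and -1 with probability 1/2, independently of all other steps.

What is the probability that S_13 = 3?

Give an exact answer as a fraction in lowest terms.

To reach position 3 after 13 steps: need 8 steps of +1 and 5 of -1.
Favorable paths: C(13,8) = 1287
Total paths: 2^13 = 8192
P = 1287/8192 = 1287/8192

Answer: 1287/8192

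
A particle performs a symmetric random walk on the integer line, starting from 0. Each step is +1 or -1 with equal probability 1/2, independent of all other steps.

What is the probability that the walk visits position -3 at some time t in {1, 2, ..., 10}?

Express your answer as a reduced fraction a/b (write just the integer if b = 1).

Count via complement. Let g(t,s) = #length-t paths at position s with S_1..S_t all ≠ -3.
g(t,s) = g(t-1,s-1) + g(t-1,s+1) for s ≠ -3; g(t,-3) = 0.
t=0: g(0,0)=1
t=1: g(1,-1)=1 g(1,1)=1
t=2: g(2,-2)=1 g(2,0)=2 g(2,2)=1
t=3: g(3,-1)=3 g(3,1)=3 g(3,3)=1
t=4: g(4,-2)=3 g(4,0)=6 g(4,2)=4 g(4,4)=1
t=5: g(5,-1)=9 g(5,1)=10 g(5,3)=5 g(5,5)=1
t=6: g(6,-2)=9 g(6,0)=19 g(6,2)=15 g(6,4)=6 g(6,6)=1
t=7: g(7,-1)=28 g(7,1)=34 g(7,3)=21 g(7,5)=7 g(7,7)=1
t=8: g(8,-2)=28 g(8,0)=62 g(8,2)=55 g(8,4)=28 g(8,6)=8 g(8,8)=1
t=9: g(9,-1)=90 g(9,1)=117 g(9,3)=83 g(9,5)=36 g(9,7)=9 g(9,9)=1
t=10: g(10,-2)=90 g(10,0)=207 g(10,2)=200 g(10,4)=119 g(10,6)=45 g(10,8)=10 g(10,10)=1
Paths never hitting -3: Σ_s g(10,s) = 672
Paths hitting -3: 2^10 - 672 = 352
P = 352/1024 = 11/32

Answer: 11/32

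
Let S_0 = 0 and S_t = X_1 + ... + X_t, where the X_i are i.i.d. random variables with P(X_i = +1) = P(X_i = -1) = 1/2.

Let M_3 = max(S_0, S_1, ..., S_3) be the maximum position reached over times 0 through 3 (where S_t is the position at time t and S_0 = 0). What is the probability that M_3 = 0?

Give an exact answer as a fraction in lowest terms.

Answer: 3/8

Derivation:
Let M_3 = max(S_0,...,S_3). Use the reflection principle: for j ≥ 1, #{paths with M_3 ≥ j} = #{S_3 ≥ j} + #{S_3 ≥ j+1}.
P(M_3 ≥ 0) = 1 since S_0 = 0, so #{M_3 ≥ 0} = 8.
#{M_3 ≥ 1} = #{S_3 ≥ 1} + #{S_3 ≥ 2} = 4 + 1 = 5.
#{M_3 = 0} = 8 - 5 = 3.
P(M_3 = 0) = 3/8 = 3/8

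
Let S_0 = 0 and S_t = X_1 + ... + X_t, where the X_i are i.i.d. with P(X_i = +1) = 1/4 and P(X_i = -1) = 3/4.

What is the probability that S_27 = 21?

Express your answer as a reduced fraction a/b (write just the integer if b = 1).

To reach position 21 after 27 steps: need 24 steps of +1 and 3 steps of -1.
Number of such sequences: C(27,24) = 2925
Each has probability (1/4)^24 · (3/4)^3 = 27/18014398509481984
P = 2925 · 27/18014398509481984 = 78975/18014398509481984

Answer: 78975/18014398509481984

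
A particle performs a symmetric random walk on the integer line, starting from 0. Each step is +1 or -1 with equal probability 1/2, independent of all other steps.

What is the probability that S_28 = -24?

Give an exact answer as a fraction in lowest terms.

Answer: 189/134217728

Derivation:
To reach position -24 after 28 steps: need 2 steps of +1 and 26 of -1.
Favorable paths: C(28,2) = 378
Total paths: 2^28 = 268435456
P = 378/268435456 = 189/134217728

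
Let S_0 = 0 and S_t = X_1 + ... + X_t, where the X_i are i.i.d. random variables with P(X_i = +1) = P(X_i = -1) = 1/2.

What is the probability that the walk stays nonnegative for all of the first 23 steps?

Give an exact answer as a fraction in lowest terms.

Let f(t,s) = #length-t paths at position s with S_1..S_t all ≥ 0.
f(t,s) = f(t-1,s-1) + f(t-1,s+1) for s ≥ 0; f(t,s) = 0 for s < 0.
t=0: f(0,0)=1
t=1: f(1,1)=1
t=2: f(2,0)=1 f(2,2)=1
t=3: f(3,1)=2 f(3,3)=1
t=4: f(4,0)=2 f(4,2)=3 f(4,4)=1
t=5: f(5,1)=5 f(5,3)=4 f(5,5)=1
t=6: f(6,0)=5 f(6,2)=9 f(6,4)=5 f(6,6)=1
t=7: f(7,1)=14 f(7,3)=14 f(7,5)=6 f(7,7)=1
t=8: f(8,0)=14 f(8,2)=28 f(8,4)=20 f(8,6)=7 f(8,8)=1
t=9: f(9,1)=42 f(9,3)=48 f(9,5)=27 f(9,7)=8 f(9,9)=1
t=10: f(10,0)=42 f(10,2)=90 f(10,4)=75 f(10,6)=35 f(10,8)=9 f(10,10)=1
t=11: f(11,1)=132 f(11,3)=165 f(11,5)=110 f(11,7)=44 f(11,9)=10 f(11,11)=1
t=12: f(12,0)=132 f(12,2)=297 f(12,4)=275 f(12,6)=154 f(12,8)=54 f(12,10)=11 f(12,12)=1
t=13: f(13,1)=429 f(13,3)=572 f(13,5)=429 f(13,7)=208 f(13,9)=65 f(13,11)=12 f(13,13)=1
t=14: f(14,0)=429 f(14,2)=1001 f(14,4)=1001 f(14,6)=637 f(14,8)=273 f(14,10)=77 f(14,12)=13 f(14,14)=1
t=15: f(15,1)=1430 f(15,3)=2002 f(15,5)=1638 f(15,7)=910 f(15,9)=350 f(15,11)=90 f(15,13)=14 f(15,15)=1
t=16: f(16,0)=1430 f(16,2)=3432 f(16,4)=3640 f(16,6)=2548 f(16,8)=1260 f(16,10)=440 f(16,12)=104 f(16,14)=15 f(16,16)=1
t=17: f(17,1)=4862 f(17,3)=7072 f(17,5)=6188 f(17,7)=3808 f(17,9)=1700 f(17,11)=544 f(17,13)=119 f(17,15)=16 f(17,17)=1
t=18: f(18,0)=4862 f(18,2)=11934 f(18,4)=13260 f(18,6)=9996 f(18,8)=5508 f(18,10)=2244 f(18,12)=663 f(18,14)=135 f(18,16)=17 f(18,18)=1
t=19: f(19,1)=16796 f(19,3)=25194 f(19,5)=23256 f(19,7)=15504 f(19,9)=7752 f(19,11)=2907 f(19,13)=798 f(19,15)=152 f(19,17)=18 f(19,19)=1
t=20: f(20,0)=16796 f(20,2)=41990 f(20,4)=48450 f(20,6)=38760 f(20,8)=23256 f(20,10)=10659 f(20,12)=3705 f(20,14)=950 f(20,16)=170 f(20,18)=19 f(20,20)=1
t=21: f(21,1)=58786 f(21,3)=90440 f(21,5)=87210 f(21,7)=62016 f(21,9)=33915 f(21,11)=14364 f(21,13)=4655 f(21,15)=1120 f(21,17)=189 f(21,19)=20 f(21,21)=1
t=22: f(22,0)=58786 f(22,2)=149226 f(22,4)=177650 f(22,6)=149226 f(22,8)=95931 f(22,10)=48279 f(22,12)=19019 f(22,14)=5775 f(22,16)=1309 f(22,18)=209 f(22,20)=21 f(22,22)=1
t=23: f(23,1)=208012 f(23,3)=326876 f(23,5)=326876 f(23,7)=245157 f(23,9)=144210 f(23,11)=67298 f(23,13)=24794 f(23,15)=7084 f(23,17)=1518 f(23,19)=230 f(23,21)=22 f(23,23)=1
Σ_s f(23,s) = 1352078
P = 1352078/8388608 = 676039/4194304

Answer: 676039/4194304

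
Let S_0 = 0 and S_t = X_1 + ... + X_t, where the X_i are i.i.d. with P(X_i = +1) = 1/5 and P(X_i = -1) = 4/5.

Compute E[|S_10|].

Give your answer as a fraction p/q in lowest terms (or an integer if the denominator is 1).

Answer: 11775906/1953125

Derivation:
S_10 takes values m ≡ 0 (mod 2) with |m| ≤ 10; P(S_10=m) = C(10,(10+m)/2) · (1/5)^((10+m)/2) · (4/5)^((10-m)/2).
Distribution: P(S=-10)=1048576/9765625, P(S=-8)=524288/1953125, P(S=-6)=589824/1953125, P(S=-4)=393216/1953125, P(S=-2)=172032/1953125, P(S=0)=258048/9765625, P(S=2)=10752/1953125, P(S=4)=1536/1953125, P(S=6)=144/1953125, P(S=8)=8/1953125, P(S=10)=1/9765625
E[|S_10|] = Σ_m |m|·P(S_10=m) = 11775906/1953125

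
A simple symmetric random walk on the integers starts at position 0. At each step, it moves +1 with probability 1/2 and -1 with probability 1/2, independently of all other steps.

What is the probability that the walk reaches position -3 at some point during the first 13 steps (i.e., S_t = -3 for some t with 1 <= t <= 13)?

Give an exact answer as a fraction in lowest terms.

Count via complement. Let g(t,s) = #length-t paths at position s with S_1..S_t all ≠ -3.
g(t,s) = g(t-1,s-1) + g(t-1,s+1) for s ≠ -3; g(t,-3) = 0.
t=0: g(0,0)=1
t=1: g(1,-1)=1 g(1,1)=1
t=2: g(2,-2)=1 g(2,0)=2 g(2,2)=1
t=3: g(3,-1)=3 g(3,1)=3 g(3,3)=1
t=4: g(4,-2)=3 g(4,0)=6 g(4,2)=4 g(4,4)=1
t=5: g(5,-1)=9 g(5,1)=10 g(5,3)=5 g(5,5)=1
t=6: g(6,-2)=9 g(6,0)=19 g(6,2)=15 g(6,4)=6 g(6,6)=1
t=7: g(7,-1)=28 g(7,1)=34 g(7,3)=21 g(7,5)=7 g(7,7)=1
t=8: g(8,-2)=28 g(8,0)=62 g(8,2)=55 g(8,4)=28 g(8,6)=8 g(8,8)=1
t=9: g(9,-1)=90 g(9,1)=117 g(9,3)=83 g(9,5)=36 g(9,7)=9 g(9,9)=1
t=10: g(10,-2)=90 g(10,0)=207 g(10,2)=200 g(10,4)=119 g(10,6)=45 g(10,8)=10 g(10,10)=1
t=11: g(11,-1)=297 g(11,1)=407 g(11,3)=319 g(11,5)=164 g(11,7)=55 g(11,9)=11 g(11,11)=1
t=12: g(12,-2)=297 g(12,0)=704 g(12,2)=726 g(12,4)=483 g(12,6)=219 g(12,8)=66 g(12,10)=12 g(12,12)=1
t=13: g(13,-1)=1001 g(13,1)=1430 g(13,3)=1209 g(13,5)=702 g(13,7)=285 g(13,9)=78 g(13,11)=13 g(13,13)=1
Paths never hitting -3: Σ_s g(13,s) = 4719
Paths hitting -3: 2^13 - 4719 = 3473
P = 3473/8192 = 3473/8192

Answer: 3473/8192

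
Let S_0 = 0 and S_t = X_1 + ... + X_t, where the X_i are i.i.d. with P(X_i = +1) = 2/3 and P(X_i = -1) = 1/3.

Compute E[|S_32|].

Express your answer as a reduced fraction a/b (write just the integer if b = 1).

S_32 takes values m ≡ 0 (mod 2) with |m| ≤ 32; P(S_32=m) = C(32,(32+m)/2) · (2/3)^((32+m)/2) · (1/3)^((32-m)/2).
Distribution: P(S=-32)=1/1853020188851841, P(S=-30)=64/1853020188851841, P(S=-28)=1984/1853020188851841, P(S=-26)=39680/1853020188851841, P(S=-24)=575360/1853020188851841, P(S=-22)=6444032/1853020188851841, P(S=-20)=6444032/205891132094649, P(S=-18)=47869952/205891132094649, P(S=-16)=299187200/205891132094649, P(S=-14)=4786995200/617673396283947, P(S=-12)=22020177920/617673396283947, P(S=-10)=88080711680/617673396283947, P(S=-8)=308282490880/617673396283947, P(S=-6)=948561510400/617673396283947, P(S=-4)=2574666956800/617673396283947, P(S=-2)=2059733565440/205891132094649, P(S=0)=4376933826560/205891132094649, P(S=2)=8238934261760/205891132094649, P(S=4)=41194671308800/617673396283947, P(S=6)=60707936665600/617673396283947, P(S=8)=78920317665280/617673396283947, P(S=10)=90194648760320/617673396283947, P(S=12)=90194648760320/617673396283947, P(S=14)=78430129356800/617673396283947, P(S=16)=19607532339200/205891132094649, P(S=18)=12548820697088/205891132094649, P(S=20)=6757057298432/205891132094649, P(S=22)=27028229193728/1853020188851841, P(S=24)=9652938997760/1853020188851841, P(S=26)=2662879723520/1853020188851841, P(S=28)=532575944704/1853020188851841, P(S=30)=68719476736/1853020188851841, P(S=32)=4294967296/1853020188851841
E[|S_32|] = Σ_m |m|·P(S_32=m) = 2217534842490272/205891132094649

Answer: 2217534842490272/205891132094649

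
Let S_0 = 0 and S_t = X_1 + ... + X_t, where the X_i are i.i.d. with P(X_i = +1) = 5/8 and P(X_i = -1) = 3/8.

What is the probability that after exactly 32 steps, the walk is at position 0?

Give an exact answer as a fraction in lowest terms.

Answer: 1974070728065581512451171875/39614081257132168796771975168

Derivation:
To be at 0 after 32 steps: need exactly 16 steps of +1 and 16 of -1.
Number of such sequences: C(32,16) = 601080390
Each has probability (5/8)^16 · (3/8)^16 = 6568408355712890625/79228162514264337593543950336
P = 601080390 · 6568408355712890625/79228162514264337593543950336 = 1974070728065581512451171875/39614081257132168796771975168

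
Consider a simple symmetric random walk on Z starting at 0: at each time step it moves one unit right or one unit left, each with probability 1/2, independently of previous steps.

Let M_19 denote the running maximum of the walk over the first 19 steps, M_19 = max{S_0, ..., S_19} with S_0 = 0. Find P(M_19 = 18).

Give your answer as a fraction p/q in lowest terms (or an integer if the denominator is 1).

Answer: 1/524288

Derivation:
Let M_19 = max(S_0,...,S_19). Use the reflection principle: for j ≥ 1, #{paths with M_19 ≥ j} = #{S_19 ≥ j} + #{S_19 ≥ j+1}.
By reflection, #{M_19 ≥ 18} = #{S_19 ≥ 18} + #{S_19 ≥ 19} = 1 + 1 = 2.
#{M_19 ≥ 19} = #{S_19 ≥ 19} + #{S_19 ≥ 20} = 1 + 0 = 1.
#{M_19 = 18} = 2 - 1 = 1.
P(M_19 = 18) = 1/524288 = 1/524288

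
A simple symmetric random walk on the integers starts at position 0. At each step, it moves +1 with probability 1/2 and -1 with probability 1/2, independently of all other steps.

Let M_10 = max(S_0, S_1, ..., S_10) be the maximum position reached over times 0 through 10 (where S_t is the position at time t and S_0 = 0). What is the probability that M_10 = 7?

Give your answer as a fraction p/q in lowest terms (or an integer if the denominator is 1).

Answer: 5/512

Derivation:
Let M_10 = max(S_0,...,S_10). Use the reflection principle: for j ≥ 1, #{paths with M_10 ≥ j} = #{S_10 ≥ j} + #{S_10 ≥ j+1}.
By reflection, #{M_10 ≥ 7} = #{S_10 ≥ 7} + #{S_10 ≥ 8} = 11 + 11 = 22.
#{M_10 ≥ 8} = #{S_10 ≥ 8} + #{S_10 ≥ 9} = 11 + 1 = 12.
#{M_10 = 7} = 22 - 12 = 10.
P(M_10 = 7) = 10/1024 = 5/512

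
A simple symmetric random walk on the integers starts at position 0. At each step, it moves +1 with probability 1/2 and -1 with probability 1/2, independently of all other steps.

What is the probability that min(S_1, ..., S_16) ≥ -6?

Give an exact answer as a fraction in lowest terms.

Answer: 30251/32768

Derivation:
Let f(t,s) = #length-t paths at position s with S_1..S_t all ≥ -6.
f(t,s) = f(t-1,s-1) + f(t-1,s+1) for s ≥ -6; f(t,s) = 0 for s < -6.
t=0: f(0,0)=1
t=1: f(1,-1)=1 f(1,1)=1
t=2: f(2,-2)=1 f(2,0)=2 f(2,2)=1
t=3: f(3,-3)=1 f(3,-1)=3 f(3,1)=3 f(3,3)=1
t=4: f(4,-4)=1 f(4,-2)=4 f(4,0)=6 f(4,2)=4 f(4,4)=1
t=5: f(5,-5)=1 f(5,-3)=5 f(5,-1)=10 f(5,1)=10 f(5,3)=5 f(5,5)=1
t=6: f(6,-6)=1 f(6,-4)=6 f(6,-2)=15 f(6,0)=20 f(6,2)=15 f(6,4)=6 f(6,6)=1
t=7: f(7,-5)=7 f(7,-3)=21 f(7,-1)=35 f(7,1)=35 f(7,3)=21 f(7,5)=7 f(7,7)=1
t=8: f(8,-6)=7 f(8,-4)=28 f(8,-2)=56 f(8,0)=70 f(8,2)=56 f(8,4)=28 f(8,6)=8 f(8,8)=1
t=9: f(9,-5)=35 f(9,-3)=84 f(9,-1)=126 f(9,1)=126 f(9,3)=84 f(9,5)=36 f(9,7)=9 f(9,9)=1
t=10: f(10,-6)=35 f(10,-4)=119 f(10,-2)=210 f(10,0)=252 f(10,2)=210 f(10,4)=120 f(10,6)=45 f(10,8)=10 f(10,10)=1
t=11: f(11,-5)=154 f(11,-3)=329 f(11,-1)=462 f(11,1)=462 f(11,3)=330 f(11,5)=165 f(11,7)=55 f(11,9)=11 f(11,11)=1
t=12: f(12,-6)=154 f(12,-4)=483 f(12,-2)=791 f(12,0)=924 f(12,2)=792 f(12,4)=495 f(12,6)=220 f(12,8)=66 f(12,10)=12 f(12,12)=1
t=13: f(13,-5)=637 f(13,-3)=1274 f(13,-1)=1715 f(13,1)=1716 f(13,3)=1287 f(13,5)=715 f(13,7)=286 f(13,9)=78 f(13,11)=13 f(13,13)=1
t=14: f(14,-6)=637 f(14,-4)=1911 f(14,-2)=2989 f(14,0)=3431 f(14,2)=3003 f(14,4)=2002 f(14,6)=1001 f(14,8)=364 f(14,10)=91 f(14,12)=14 f(14,14)=1
t=15: f(15,-5)=2548 f(15,-3)=4900 f(15,-1)=6420 f(15,1)=6434 f(15,3)=5005 f(15,5)=3003 f(15,7)=1365 f(15,9)=455 f(15,11)=105 f(15,13)=15 f(15,15)=1
t=16: f(16,-6)=2548 f(16,-4)=7448 f(16,-2)=11320 f(16,0)=12854 f(16,2)=11439 f(16,4)=8008 f(16,6)=4368 f(16,8)=1820 f(16,10)=560 f(16,12)=120 f(16,14)=16 f(16,16)=1
Σ_s f(16,s) = 60502
P = 60502/65536 = 30251/32768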